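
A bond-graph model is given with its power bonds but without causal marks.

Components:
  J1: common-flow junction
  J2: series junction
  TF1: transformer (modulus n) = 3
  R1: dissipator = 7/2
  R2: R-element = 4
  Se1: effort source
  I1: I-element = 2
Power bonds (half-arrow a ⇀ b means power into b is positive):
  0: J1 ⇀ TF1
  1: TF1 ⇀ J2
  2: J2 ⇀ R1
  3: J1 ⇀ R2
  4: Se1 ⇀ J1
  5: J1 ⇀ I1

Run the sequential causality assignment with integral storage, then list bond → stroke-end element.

bond 4 stroke→J1  (Se1 (Se) sets effort on bond)
bond 5 stroke→I1  (I1 integral (f out))
bond 0 stroke→J1  (common-f at J1 fixed by 5)
bond 3 stroke→J1  (J1: bond 5 brought flow, rest push out)
bond 1 stroke→TF1  (TF1: transformer flips bond 0)
bond 2 stroke→J2  (J2: bond 1 brought flow, rest push out)

#0 →J1
#1 →TF1
#2 →J2
#3 →J1
#4 →J1
#5 →I1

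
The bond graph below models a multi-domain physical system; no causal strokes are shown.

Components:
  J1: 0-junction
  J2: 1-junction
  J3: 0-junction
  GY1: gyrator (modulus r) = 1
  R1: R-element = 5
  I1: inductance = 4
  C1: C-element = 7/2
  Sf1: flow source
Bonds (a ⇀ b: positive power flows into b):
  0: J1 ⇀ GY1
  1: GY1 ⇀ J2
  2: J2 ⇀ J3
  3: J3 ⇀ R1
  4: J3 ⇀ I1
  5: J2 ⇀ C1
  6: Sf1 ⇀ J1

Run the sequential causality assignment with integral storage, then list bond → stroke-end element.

#6 stroke at Sf1  (Sf1: flow source, stroke at near end)
#0 stroke at J1  (J1 needs exactly one e-in)
#1 stroke at J2  (GY1 both-in/both-out from 0)
#4 stroke at I1  (prefer integral on I1)
#5 stroke at J2  (C1 integral (e out))
#2 stroke at J3  (J2 needs exactly one f-in)
#3 stroke at R1  (common-e at J3 fixed by 2)

b0 stroke→J1
b1 stroke→J2
b2 stroke→J3
b3 stroke→R1
b4 stroke→I1
b5 stroke→J2
b6 stroke→Sf1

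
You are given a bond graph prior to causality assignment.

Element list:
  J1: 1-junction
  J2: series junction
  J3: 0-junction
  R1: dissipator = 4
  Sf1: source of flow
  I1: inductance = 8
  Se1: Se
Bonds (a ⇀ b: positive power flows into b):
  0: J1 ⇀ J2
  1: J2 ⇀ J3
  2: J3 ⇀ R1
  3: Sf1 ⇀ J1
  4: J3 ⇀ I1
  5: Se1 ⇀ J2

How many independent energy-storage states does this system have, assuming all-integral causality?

#3 stroke→Sf1  (Sf1: flow source, stroke at near end)
#5 stroke→J2  (Se1 fixes effort; stroke away)
#0 stroke→J1  (1-jn J1 has f-setter on 3)
#1 stroke→J2  (J2: bond 0 brought flow, rest push out)
#4 stroke→I1  (I1 integral (f out))
#2 stroke→J3  (only one effort-in slot at J3)

1  (I1 all integral)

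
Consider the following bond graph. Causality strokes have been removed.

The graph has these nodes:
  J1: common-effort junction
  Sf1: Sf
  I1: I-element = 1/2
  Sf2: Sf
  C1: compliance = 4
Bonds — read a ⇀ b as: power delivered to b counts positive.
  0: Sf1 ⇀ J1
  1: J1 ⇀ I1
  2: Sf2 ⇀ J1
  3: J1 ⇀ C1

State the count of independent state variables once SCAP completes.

β0 |Sf1  (source Sf1 imposes f)
β2 |Sf2  (Sf2: flow source, stroke at near end)
β1 |I1  (I1 outputs flow p/I1)
β3 |J1  (J1: last free bond brings effort in)

2  (C1, I1 all integral)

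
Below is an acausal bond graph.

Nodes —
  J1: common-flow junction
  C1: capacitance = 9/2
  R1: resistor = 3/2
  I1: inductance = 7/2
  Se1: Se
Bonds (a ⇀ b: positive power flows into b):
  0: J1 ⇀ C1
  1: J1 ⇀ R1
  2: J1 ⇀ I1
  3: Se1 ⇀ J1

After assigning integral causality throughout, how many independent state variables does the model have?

bond 3 stroke→J1  (Se1: effort source, stroke at far end)
bond 0 stroke→J1  (C1 outputs effort q/C1)
bond 2 stroke→I1  (I1: I, integral causality)
bond 1 stroke→J1  (1-jn J1 has f-setter on 2)

2  (C1, I1 all integral)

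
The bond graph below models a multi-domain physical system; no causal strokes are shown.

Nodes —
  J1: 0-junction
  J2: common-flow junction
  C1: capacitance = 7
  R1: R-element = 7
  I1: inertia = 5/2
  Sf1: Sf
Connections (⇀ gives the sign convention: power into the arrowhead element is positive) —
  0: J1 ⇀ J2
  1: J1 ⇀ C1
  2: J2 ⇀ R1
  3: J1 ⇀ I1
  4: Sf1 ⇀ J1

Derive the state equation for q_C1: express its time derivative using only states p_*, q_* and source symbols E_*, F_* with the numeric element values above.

#4 |Sf1  (Sf1 (Sf) sets flow on bond)
#1 |J1  (prefer integral on C1)
#0 |J2  (common-e at J1 fixed by 1)
#3 |I1  (0-jn J1 has e-setter on 1)
#2 |R1  (J2: last free bond brings flow in)

dq_C1/dt = F_Sf1 - 2*p_I1/5 - q_C1/49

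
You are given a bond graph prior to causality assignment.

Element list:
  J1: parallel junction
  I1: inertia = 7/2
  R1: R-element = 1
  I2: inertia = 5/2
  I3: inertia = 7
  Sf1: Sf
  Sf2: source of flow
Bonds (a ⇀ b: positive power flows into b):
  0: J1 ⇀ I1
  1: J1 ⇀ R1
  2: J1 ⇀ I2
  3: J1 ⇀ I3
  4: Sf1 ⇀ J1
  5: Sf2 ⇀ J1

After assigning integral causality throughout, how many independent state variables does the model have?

β4 |Sf1  (source Sf1 imposes f)
β5 |Sf2  (Sf2 (Sf) sets flow on bond)
β0 |I1  (prefer integral on I1)
β2 |I2  (prefer integral on I2)
β3 |I3  (I3: I, integral causality)
β1 |J1  (J1: last free bond brings effort in)

3  (I1, I2, I3 all integral)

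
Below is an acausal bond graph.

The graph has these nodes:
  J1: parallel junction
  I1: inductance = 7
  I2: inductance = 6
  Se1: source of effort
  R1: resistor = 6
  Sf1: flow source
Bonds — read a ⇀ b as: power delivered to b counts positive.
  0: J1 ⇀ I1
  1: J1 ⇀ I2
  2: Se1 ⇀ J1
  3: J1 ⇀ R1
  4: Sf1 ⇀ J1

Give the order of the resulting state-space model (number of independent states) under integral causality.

bond 2 stroke→J1  (source Se1 imposes e)
bond 4 stroke→Sf1  (Sf1 fixes flow; stroke at Sf1)
bond 0 stroke→I1  (common-e at J1 fixed by 2)
bond 1 stroke→I2  (J1: bond 2 brought effort, rest push out)
bond 3 stroke→R1  (J1: bond 2 brought effort, rest push out)

2  (I1, I2 all integral)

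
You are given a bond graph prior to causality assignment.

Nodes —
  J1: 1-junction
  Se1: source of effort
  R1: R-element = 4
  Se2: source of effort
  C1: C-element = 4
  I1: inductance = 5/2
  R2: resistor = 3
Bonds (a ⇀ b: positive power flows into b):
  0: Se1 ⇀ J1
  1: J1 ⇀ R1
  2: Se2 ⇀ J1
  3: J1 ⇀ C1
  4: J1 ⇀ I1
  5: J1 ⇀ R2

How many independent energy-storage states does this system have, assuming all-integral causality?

bond 0 →J1  (source Se1 imposes e)
bond 2 →J1  (Se2 (Se) sets effort on bond)
bond 3 →J1  (prefer integral on C1)
bond 4 →I1  (prefer integral on I1)
bond 1 →J1  (1-jn J1 has f-setter on 4)
bond 5 →J1  (J1 flow already set via bond 4)

2  (C1, I1 all integral)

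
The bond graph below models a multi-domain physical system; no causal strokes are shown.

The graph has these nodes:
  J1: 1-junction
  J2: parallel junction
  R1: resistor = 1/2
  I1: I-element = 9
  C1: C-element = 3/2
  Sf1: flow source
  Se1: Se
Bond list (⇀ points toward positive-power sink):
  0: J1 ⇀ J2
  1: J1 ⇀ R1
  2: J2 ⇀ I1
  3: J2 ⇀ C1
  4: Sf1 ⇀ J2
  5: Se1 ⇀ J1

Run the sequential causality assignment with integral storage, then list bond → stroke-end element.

#4 stroke at Sf1  (source Sf1 imposes f)
#5 stroke at J1  (Se1: effort source, stroke at far end)
#2 stroke at I1  (I1: I, integral causality)
#3 stroke at J2  (C1 integral (e out))
#0 stroke at J1  (0-jn J2 has e-setter on 3)
#1 stroke at R1  (J1: last free bond brings flow in)

bond 0 stroke→J1
bond 1 stroke→R1
bond 2 stroke→I1
bond 3 stroke→J2
bond 4 stroke→Sf1
bond 5 stroke→J1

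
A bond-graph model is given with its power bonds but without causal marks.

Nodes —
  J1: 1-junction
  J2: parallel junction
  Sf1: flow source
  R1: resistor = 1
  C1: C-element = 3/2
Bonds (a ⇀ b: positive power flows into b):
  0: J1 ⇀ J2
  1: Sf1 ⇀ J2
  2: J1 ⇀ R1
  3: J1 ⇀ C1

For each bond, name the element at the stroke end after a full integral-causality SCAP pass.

β1 stroke→Sf1  (Sf1 (Sf) sets flow on bond)
β0 stroke→J2  (J2: last free bond brings effort in)
β2 stroke→J1  (1-jn J1 has f-setter on 0)
β3 stroke→J1  (J1: bond 0 brought flow, rest push out)

b0 →J2
b1 →Sf1
b2 →J1
b3 →J1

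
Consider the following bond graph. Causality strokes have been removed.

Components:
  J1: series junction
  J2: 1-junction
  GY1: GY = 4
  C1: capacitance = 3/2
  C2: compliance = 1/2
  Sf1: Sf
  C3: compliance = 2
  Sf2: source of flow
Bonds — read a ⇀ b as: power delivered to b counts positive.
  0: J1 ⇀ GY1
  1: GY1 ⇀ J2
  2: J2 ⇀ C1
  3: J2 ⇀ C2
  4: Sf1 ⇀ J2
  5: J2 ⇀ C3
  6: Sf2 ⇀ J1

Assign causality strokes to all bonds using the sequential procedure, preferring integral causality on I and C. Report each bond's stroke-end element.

b4 |Sf1  (Sf1 (Sf) sets flow on bond)
b6 |Sf2  (source Sf2 imposes f)
b0 |J1  (common-f at J1 fixed by 6)
b1 |J2  (J2: bond 4 brought flow, rest push out)
b2 |J2  (common-f at J2 fixed by 4)
b3 |J2  (J2: bond 4 brought flow, rest push out)
b5 |J2  (common-f at J2 fixed by 4)

#0 stroke at J1
#1 stroke at J2
#2 stroke at J2
#3 stroke at J2
#4 stroke at Sf1
#5 stroke at J2
#6 stroke at Sf2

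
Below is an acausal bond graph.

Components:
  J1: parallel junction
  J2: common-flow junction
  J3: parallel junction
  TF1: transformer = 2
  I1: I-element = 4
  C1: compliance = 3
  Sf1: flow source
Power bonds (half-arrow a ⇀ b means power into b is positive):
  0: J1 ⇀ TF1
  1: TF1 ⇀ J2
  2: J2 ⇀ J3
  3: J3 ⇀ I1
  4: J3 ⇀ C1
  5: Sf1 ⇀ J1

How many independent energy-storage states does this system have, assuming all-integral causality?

b5 |Sf1  (source Sf1 imposes f)
b0 |J1  (closing 0-jn rule on J1)
b1 |TF1  (TF1: transformer flips bond 0)
b2 |J2  (J2: bond 1 brought flow, rest push out)
b3 |I1  (I1 integral (f out))
b4 |J3  (closing 0-jn rule on J3)

2  (C1, I1 all integral)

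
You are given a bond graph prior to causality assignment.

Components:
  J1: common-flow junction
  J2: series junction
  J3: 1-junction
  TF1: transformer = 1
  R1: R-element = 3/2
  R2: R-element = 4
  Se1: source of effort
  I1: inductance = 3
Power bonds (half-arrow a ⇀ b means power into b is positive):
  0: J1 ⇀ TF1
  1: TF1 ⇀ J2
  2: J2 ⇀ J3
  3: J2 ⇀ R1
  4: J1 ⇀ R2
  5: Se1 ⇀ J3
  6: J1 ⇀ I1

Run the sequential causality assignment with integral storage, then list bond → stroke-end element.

bond 5 |J3  (source Se1 imposes e)
bond 2 |J2  (J3 needs exactly one f-in)
bond 6 |I1  (I1 outputs flow p/I1)
bond 0 |J1  (common-f at J1 fixed by 6)
bond 4 |J1  (J1 flow already set via bond 6)
bond 1 |TF1  (TF1: transformer flips bond 0)
bond 3 |J2  (common-f at J2 fixed by 1)

bond 0 stroke at J1
bond 1 stroke at TF1
bond 2 stroke at J2
bond 3 stroke at J2
bond 4 stroke at J1
bond 5 stroke at J3
bond 6 stroke at I1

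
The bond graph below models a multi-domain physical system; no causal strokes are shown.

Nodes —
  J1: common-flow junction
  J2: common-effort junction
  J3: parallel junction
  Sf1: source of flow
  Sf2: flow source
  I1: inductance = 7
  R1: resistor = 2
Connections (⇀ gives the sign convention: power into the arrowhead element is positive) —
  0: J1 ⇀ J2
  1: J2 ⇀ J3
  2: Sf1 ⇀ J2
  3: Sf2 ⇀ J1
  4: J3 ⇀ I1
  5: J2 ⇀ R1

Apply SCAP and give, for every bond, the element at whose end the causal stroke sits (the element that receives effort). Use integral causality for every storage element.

β0 |J1
β1 |J3
β2 |Sf1
β3 |Sf2
β4 |I1
β5 |J2

#2 stroke at Sf1  (Sf1 (Sf) sets flow on bond)
#3 stroke at Sf2  (Sf2 (Sf) sets flow on bond)
#0 stroke at J1  (J1 flow already set via bond 3)
#4 stroke at I1  (prefer integral on I1)
#1 stroke at J3  (J3: last free bond brings effort in)
#5 stroke at J2  (J2: last free bond brings effort in)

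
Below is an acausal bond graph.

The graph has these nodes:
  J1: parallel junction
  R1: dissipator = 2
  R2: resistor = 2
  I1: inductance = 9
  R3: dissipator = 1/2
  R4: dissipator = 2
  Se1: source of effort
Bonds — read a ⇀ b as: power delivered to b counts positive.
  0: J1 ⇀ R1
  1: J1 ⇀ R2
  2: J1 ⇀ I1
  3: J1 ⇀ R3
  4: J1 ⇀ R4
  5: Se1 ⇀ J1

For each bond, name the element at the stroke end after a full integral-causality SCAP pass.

β5 |J1  (Se1: effort source, stroke at far end)
β0 |R1  (common-e at J1 fixed by 5)
β1 |R2  (J1 effort already set via bond 5)
β2 |I1  (0-jn J1 has e-setter on 5)
β3 |R3  (J1 effort already set via bond 5)
β4 |R4  (J1: bond 5 brought effort, rest push out)

bond 0 stroke→R1
bond 1 stroke→R2
bond 2 stroke→I1
bond 3 stroke→R3
bond 4 stroke→R4
bond 5 stroke→J1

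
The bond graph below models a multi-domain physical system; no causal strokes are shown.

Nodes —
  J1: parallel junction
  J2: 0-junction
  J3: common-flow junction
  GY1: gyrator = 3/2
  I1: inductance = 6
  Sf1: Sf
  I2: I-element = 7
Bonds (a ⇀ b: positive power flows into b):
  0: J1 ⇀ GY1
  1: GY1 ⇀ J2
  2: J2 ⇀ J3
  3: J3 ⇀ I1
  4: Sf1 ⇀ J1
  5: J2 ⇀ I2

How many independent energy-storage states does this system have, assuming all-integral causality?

#4 →Sf1  (Sf1 (Sf) sets flow on bond)
#0 →J1  (only one effort-in slot at J1)
#1 →J2  (GY GY1: same side as bond 0)
#2 →J3  (0-jn J2 has e-setter on 1)
#5 →I2  (J2 effort already set via bond 1)
#3 →I1  (closing 1-jn rule on J3)

2  (I1, I2 all integral)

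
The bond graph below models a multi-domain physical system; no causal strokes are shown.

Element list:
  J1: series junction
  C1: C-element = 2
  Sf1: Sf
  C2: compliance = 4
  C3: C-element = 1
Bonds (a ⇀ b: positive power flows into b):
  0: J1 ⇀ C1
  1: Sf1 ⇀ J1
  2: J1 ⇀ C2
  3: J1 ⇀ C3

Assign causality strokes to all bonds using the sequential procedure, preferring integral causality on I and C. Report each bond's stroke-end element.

b1 stroke at Sf1  (Sf1 (Sf) sets flow on bond)
b0 stroke at J1  (1-jn J1 has f-setter on 1)
b2 stroke at J1  (J1: bond 1 brought flow, rest push out)
b3 stroke at J1  (J1: bond 1 brought flow, rest push out)

β0 →J1
β1 →Sf1
β2 →J1
β3 →J1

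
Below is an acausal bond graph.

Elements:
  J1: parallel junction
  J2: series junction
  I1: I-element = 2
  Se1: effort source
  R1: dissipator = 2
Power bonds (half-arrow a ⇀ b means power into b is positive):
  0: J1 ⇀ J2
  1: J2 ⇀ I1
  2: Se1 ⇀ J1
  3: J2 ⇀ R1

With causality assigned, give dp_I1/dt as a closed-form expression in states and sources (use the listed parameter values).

dp_I1/dt = E_Se1 - p_I1

β2 |J1  (Se1 fixes effort; stroke away)
β0 |J2  (J1 effort already set via bond 2)
β1 |I1  (I1: I, integral causality)
β3 |J2  (J2: bond 1 brought flow, rest push out)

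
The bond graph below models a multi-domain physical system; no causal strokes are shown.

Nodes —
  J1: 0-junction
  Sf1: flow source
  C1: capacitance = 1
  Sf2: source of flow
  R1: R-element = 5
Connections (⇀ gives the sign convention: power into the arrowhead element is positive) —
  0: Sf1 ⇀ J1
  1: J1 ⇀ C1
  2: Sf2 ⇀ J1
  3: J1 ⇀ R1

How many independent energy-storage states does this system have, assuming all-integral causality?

b0 stroke at Sf1  (Sf1: flow source, stroke at near end)
b2 stroke at Sf2  (source Sf2 imposes f)
b1 stroke at J1  (C1 outputs effort q/C1)
b3 stroke at R1  (J1: bond 1 brought effort, rest push out)

1  (C1 all integral)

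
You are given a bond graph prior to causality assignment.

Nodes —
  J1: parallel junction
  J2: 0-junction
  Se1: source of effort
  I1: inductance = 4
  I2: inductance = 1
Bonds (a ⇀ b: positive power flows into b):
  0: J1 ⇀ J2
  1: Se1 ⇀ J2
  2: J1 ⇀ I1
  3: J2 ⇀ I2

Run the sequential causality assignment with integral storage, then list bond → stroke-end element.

#0 |J1
#1 |J2
#2 |I1
#3 |I2

b1 →J2  (Se1 (Se) sets effort on bond)
b0 →J1  (J2 effort already set via bond 1)
b3 →I2  (0-jn J2 has e-setter on 1)
b2 →I1  (J1: bond 0 brought effort, rest push out)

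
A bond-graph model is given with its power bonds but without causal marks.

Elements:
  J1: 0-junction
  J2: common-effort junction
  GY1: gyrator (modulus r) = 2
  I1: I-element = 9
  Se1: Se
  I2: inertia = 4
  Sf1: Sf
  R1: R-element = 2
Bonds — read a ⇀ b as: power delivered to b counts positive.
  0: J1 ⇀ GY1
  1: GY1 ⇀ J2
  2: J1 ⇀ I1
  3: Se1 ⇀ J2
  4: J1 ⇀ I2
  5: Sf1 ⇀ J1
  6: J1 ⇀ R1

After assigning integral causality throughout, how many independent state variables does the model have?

2  (I1, I2 all integral)

#3 →J2  (Se1 fixes effort; stroke away)
#5 →Sf1  (Sf1: flow source, stroke at near end)
#1 →GY1  (J2 effort already set via bond 3)
#0 →GY1  (GY1: gyrator matches bond 1)
#2 →I1  (I1 integral (f out))
#4 →I2  (prefer integral on I2)
#6 →J1  (J1: last free bond brings effort in)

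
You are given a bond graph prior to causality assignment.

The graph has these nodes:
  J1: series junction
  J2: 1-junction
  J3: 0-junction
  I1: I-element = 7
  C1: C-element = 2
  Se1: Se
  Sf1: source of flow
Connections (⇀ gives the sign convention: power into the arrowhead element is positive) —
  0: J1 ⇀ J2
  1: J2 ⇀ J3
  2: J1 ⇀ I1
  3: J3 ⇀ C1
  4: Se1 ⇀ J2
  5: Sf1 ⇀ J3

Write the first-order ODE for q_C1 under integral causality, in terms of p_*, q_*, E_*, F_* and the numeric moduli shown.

b4 →J2  (Se1 (Se) sets effort on bond)
b5 →Sf1  (source Sf1 imposes f)
b2 →I1  (I1 integral (f out))
b0 →J1  (common-f at J1 fixed by 2)
b1 →J2  (J2: bond 0 brought flow, rest push out)
b3 →J3  (J3 needs exactly one e-in)

dq_C1/dt = F_Sf1 + p_I1/7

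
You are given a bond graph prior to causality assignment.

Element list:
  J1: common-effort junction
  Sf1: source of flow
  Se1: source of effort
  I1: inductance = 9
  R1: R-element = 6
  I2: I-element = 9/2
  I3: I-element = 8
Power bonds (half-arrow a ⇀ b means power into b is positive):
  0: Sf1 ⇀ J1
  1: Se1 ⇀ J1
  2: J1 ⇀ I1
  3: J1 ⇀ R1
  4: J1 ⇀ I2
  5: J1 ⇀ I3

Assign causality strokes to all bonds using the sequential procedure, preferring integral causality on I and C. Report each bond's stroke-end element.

bond 0 stroke at Sf1
bond 1 stroke at J1
bond 2 stroke at I1
bond 3 stroke at R1
bond 4 stroke at I2
bond 5 stroke at I3

bond 0 stroke→Sf1  (Sf1 fixes flow; stroke at Sf1)
bond 1 stroke→J1  (source Se1 imposes e)
bond 2 stroke→I1  (0-jn J1 has e-setter on 1)
bond 3 stroke→R1  (J1: bond 1 brought effort, rest push out)
bond 4 stroke→I2  (common-e at J1 fixed by 1)
bond 5 stroke→I3  (0-jn J1 has e-setter on 1)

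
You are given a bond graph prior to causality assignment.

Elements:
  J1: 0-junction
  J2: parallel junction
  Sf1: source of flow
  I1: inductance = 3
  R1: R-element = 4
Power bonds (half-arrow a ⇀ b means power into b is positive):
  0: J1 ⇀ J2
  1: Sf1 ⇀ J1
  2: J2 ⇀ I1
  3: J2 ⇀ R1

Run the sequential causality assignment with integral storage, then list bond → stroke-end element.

#1 stroke at Sf1  (Sf1 (Sf) sets flow on bond)
#0 stroke at J1  (J1: last free bond brings effort in)
#2 stroke at I1  (I1 integral (f out))
#3 stroke at J2  (closing 0-jn rule on J2)

β0 |J1
β1 |Sf1
β2 |I1
β3 |J2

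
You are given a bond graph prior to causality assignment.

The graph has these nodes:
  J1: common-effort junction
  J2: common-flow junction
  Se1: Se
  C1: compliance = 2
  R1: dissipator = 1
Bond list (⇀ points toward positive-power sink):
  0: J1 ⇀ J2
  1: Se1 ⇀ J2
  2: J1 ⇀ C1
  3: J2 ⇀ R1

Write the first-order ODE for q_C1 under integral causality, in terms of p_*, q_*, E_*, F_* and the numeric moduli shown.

β1 stroke→J2  (Se1 (Se) sets effort on bond)
β2 stroke→J1  (C1: C, integral causality)
β0 stroke→J2  (common-e at J1 fixed by 2)
β3 stroke→R1  (J2 needs exactly one f-in)

dq_C1/dt = -E_Se1 - q_C1/2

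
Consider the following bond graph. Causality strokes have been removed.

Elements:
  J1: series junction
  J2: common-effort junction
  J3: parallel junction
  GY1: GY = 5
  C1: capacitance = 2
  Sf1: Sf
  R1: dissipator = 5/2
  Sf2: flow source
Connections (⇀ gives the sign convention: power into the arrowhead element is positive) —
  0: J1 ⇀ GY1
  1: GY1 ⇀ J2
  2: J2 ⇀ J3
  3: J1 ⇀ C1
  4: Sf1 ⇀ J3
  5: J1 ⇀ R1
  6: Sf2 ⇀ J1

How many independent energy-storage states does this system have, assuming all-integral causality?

1  (C1 all integral)

β4 stroke at Sf1  (Sf1 fixes flow; stroke at Sf1)
β6 stroke at Sf2  (source Sf2 imposes f)
β0 stroke at J1  (common-f at J1 fixed by 6)
β3 stroke at J1  (common-f at J1 fixed by 6)
β5 stroke at J1  (1-jn J1 has f-setter on 6)
β2 stroke at J3  (only one effort-in slot at J3)
β1 stroke at J2  (GY GY1: same side as bond 0)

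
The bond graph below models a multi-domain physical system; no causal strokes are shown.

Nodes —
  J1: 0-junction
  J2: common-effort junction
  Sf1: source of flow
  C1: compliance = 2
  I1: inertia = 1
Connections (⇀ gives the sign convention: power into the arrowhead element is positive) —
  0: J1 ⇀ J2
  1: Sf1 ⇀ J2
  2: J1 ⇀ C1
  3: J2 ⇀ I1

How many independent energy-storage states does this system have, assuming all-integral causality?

β1 |Sf1  (Sf1 fixes flow; stroke at Sf1)
β2 |J1  (C1: C, integral causality)
β0 |J2  (J1: bond 2 brought effort, rest push out)
β3 |I1  (0-jn J2 has e-setter on 0)

2  (C1, I1 all integral)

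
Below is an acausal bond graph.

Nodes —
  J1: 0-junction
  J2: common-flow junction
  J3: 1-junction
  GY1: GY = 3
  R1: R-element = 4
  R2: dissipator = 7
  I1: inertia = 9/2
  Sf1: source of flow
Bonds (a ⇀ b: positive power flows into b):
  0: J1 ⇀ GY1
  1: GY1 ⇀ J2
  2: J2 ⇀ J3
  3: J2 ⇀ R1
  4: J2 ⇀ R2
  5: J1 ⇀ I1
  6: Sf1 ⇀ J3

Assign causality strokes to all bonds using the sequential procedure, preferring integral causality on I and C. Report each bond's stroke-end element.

b0 →J1
b1 →J2
b2 →J3
b3 →J2
b4 →J2
b5 →I1
b6 →Sf1

bond 6 |Sf1  (Sf1 (Sf) sets flow on bond)
bond 2 |J3  (1-jn J3 has f-setter on 6)
bond 1 |J2  (J2: bond 2 brought flow, rest push out)
bond 3 |J2  (J2 flow already set via bond 2)
bond 4 |J2  (common-f at J2 fixed by 2)
bond 0 |J1  (GY GY1: same side as bond 1)
bond 5 |I1  (0-jn J1 has e-setter on 0)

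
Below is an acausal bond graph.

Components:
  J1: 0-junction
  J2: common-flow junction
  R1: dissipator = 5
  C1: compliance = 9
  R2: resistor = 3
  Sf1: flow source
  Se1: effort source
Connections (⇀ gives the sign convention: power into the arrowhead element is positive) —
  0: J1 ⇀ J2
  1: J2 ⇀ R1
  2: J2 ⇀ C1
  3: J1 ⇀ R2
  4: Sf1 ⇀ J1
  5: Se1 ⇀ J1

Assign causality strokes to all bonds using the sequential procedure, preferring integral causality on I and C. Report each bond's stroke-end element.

β0 stroke at J2
β1 stroke at R1
β2 stroke at J2
β3 stroke at R2
β4 stroke at Sf1
β5 stroke at J1

bond 4 stroke at Sf1  (Sf1: flow source, stroke at near end)
bond 5 stroke at J1  (Se1: effort source, stroke at far end)
bond 0 stroke at J2  (0-jn J1 has e-setter on 5)
bond 3 stroke at R2  (J1: bond 5 brought effort, rest push out)
bond 2 stroke at J2  (C1: C, integral causality)
bond 1 stroke at R1  (only one flow-in slot at J2)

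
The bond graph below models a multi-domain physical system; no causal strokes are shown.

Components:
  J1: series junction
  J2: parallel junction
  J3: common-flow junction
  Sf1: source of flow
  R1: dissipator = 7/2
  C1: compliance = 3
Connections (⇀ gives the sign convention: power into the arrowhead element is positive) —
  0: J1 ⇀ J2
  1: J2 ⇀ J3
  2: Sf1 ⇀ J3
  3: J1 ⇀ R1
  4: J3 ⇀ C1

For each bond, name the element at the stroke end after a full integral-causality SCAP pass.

β0 →J2
β1 →J3
β2 →Sf1
β3 →J1
β4 →J3

bond 2 →Sf1  (source Sf1 imposes f)
bond 1 →J3  (J3 flow already set via bond 2)
bond 4 →J3  (1-jn J3 has f-setter on 2)
bond 0 →J2  (only one effort-in slot at J2)
bond 3 →J1  (J1 flow already set via bond 0)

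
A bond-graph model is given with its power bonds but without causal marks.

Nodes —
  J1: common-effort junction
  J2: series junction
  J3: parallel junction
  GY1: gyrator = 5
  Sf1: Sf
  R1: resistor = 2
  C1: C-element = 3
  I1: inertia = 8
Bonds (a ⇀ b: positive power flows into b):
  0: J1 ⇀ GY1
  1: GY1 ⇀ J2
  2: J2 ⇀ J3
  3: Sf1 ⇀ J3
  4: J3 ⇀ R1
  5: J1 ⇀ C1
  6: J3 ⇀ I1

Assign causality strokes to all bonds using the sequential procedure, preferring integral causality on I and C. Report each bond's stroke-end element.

β3 stroke at Sf1  (Sf1 fixes flow; stroke at Sf1)
β5 stroke at J1  (C1 integral (e out))
β0 stroke at GY1  (0-jn J1 has e-setter on 5)
β1 stroke at GY1  (GY1: gyrator matches bond 0)
β2 stroke at J2  (1-jn J2 has f-setter on 1)
β6 stroke at I1  (I1 outputs flow p/I1)
β4 stroke at J3  (only one effort-in slot at J3)

bond 0 →GY1
bond 1 →GY1
bond 2 →J2
bond 3 →Sf1
bond 4 →J3
bond 5 →J1
bond 6 →I1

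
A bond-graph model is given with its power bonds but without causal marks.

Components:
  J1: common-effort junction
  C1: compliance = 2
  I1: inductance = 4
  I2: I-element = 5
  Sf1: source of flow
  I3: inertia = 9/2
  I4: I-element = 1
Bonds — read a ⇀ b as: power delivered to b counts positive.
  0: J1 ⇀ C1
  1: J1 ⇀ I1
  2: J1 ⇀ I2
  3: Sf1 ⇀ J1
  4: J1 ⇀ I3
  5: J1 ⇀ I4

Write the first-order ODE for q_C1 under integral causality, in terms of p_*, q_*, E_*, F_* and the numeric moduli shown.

dq_C1/dt = F_Sf1 - p_I1/4 - p_I2/5 - 2*p_I3/9 - p_I4

#3 stroke at Sf1  (Sf1: flow source, stroke at near end)
#0 stroke at J1  (C1 integral (e out))
#1 stroke at I1  (0-jn J1 has e-setter on 0)
#2 stroke at I2  (common-e at J1 fixed by 0)
#4 stroke at I3  (0-jn J1 has e-setter on 0)
#5 stroke at I4  (common-e at J1 fixed by 0)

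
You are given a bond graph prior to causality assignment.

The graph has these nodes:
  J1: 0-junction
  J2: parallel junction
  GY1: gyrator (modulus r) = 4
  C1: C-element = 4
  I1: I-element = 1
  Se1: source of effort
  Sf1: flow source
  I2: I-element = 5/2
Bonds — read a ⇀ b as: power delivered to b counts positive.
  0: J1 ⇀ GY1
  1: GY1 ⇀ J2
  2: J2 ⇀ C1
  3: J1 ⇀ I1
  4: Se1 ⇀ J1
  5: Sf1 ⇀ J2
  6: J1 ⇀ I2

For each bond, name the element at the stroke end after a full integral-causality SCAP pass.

bond 4 →J1  (Se1: effort source, stroke at far end)
bond 5 →Sf1  (Sf1 fixes flow; stroke at Sf1)
bond 0 →GY1  (J1 effort already set via bond 4)
bond 3 →I1  (J1 effort already set via bond 4)
bond 6 →I2  (J1: bond 4 brought effort, rest push out)
bond 1 →GY1  (GY1 both-in/both-out from 0)
bond 2 →J2  (J2: last free bond brings effort in)

#0 stroke→GY1
#1 stroke→GY1
#2 stroke→J2
#3 stroke→I1
#4 stroke→J1
#5 stroke→Sf1
#6 stroke→I2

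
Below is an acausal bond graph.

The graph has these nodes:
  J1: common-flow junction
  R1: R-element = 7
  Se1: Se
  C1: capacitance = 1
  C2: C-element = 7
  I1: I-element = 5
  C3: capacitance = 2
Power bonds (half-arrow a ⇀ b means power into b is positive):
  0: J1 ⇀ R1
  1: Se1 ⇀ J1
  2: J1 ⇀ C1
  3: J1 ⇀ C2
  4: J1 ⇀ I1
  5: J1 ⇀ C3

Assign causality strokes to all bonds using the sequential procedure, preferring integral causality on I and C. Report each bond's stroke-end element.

b0 stroke→J1
b1 stroke→J1
b2 stroke→J1
b3 stroke→J1
b4 stroke→I1
b5 stroke→J1

bond 1 stroke at J1  (Se1 fixes effort; stroke away)
bond 2 stroke at J1  (C1 integral (e out))
bond 3 stroke at J1  (prefer integral on C2)
bond 4 stroke at I1  (I1 outputs flow p/I1)
bond 0 stroke at J1  (1-jn J1 has f-setter on 4)
bond 5 stroke at J1  (J1 flow already set via bond 4)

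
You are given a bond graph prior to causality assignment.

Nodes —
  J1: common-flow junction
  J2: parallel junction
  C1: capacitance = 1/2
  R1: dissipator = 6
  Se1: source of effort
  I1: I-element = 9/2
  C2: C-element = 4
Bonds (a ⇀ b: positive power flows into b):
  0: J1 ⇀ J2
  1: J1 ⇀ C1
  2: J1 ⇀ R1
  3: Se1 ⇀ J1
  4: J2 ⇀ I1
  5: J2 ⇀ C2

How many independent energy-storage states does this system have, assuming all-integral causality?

b3 →J1  (source Se1 imposes e)
b1 →J1  (C1: C, integral causality)
b4 →I1  (I1 integral (f out))
b5 →J2  (prefer integral on C2)
b0 →J1  (common-e at J2 fixed by 5)
b2 →R1  (J1: last free bond brings flow in)

3  (C1, C2, I1 all integral)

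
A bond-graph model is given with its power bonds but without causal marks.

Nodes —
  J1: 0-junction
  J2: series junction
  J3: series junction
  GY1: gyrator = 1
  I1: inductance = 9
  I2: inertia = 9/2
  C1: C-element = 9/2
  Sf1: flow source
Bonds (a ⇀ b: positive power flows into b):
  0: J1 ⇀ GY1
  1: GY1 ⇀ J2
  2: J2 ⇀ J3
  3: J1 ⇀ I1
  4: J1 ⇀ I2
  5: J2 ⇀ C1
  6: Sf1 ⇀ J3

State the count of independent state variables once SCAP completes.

#6 |Sf1  (Sf1: flow source, stroke at near end)
#2 |J3  (J3: bond 6 brought flow, rest push out)
#1 |J2  (J2 flow already set via bond 2)
#5 |J2  (J2: bond 2 brought flow, rest push out)
#0 |J1  (GY GY1: same side as bond 1)
#3 |I1  (0-jn J1 has e-setter on 0)
#4 |I2  (J1 effort already set via bond 0)

3  (C1, I1, I2 all integral)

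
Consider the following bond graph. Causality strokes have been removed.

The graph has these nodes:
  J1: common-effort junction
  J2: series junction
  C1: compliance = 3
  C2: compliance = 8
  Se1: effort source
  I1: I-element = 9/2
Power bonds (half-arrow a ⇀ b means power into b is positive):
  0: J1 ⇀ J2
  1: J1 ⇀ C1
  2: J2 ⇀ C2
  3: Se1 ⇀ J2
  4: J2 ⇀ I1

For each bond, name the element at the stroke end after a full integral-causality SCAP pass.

b3 →J2  (source Se1 imposes e)
b1 →J1  (prefer integral on C1)
b0 →J2  (J1: bond 1 brought effort, rest push out)
b2 →J2  (prefer integral on C2)
b4 →I1  (only one flow-in slot at J2)

bond 0 stroke at J2
bond 1 stroke at J1
bond 2 stroke at J2
bond 3 stroke at J2
bond 4 stroke at I1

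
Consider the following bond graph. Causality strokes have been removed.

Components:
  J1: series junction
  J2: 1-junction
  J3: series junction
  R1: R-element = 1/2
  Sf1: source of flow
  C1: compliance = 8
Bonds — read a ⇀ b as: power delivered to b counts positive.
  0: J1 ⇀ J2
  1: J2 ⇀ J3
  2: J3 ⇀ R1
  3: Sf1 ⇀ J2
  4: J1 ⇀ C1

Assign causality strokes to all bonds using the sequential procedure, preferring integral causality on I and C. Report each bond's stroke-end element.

#3 |Sf1  (Sf1 (Sf) sets flow on bond)
#0 |J2  (J2 flow already set via bond 3)
#1 |J2  (common-f at J2 fixed by 3)
#2 |J3  (1-jn J3 has f-setter on 1)
#4 |J1  (common-f at J1 fixed by 0)

b0 |J2
b1 |J2
b2 |J3
b3 |Sf1
b4 |J1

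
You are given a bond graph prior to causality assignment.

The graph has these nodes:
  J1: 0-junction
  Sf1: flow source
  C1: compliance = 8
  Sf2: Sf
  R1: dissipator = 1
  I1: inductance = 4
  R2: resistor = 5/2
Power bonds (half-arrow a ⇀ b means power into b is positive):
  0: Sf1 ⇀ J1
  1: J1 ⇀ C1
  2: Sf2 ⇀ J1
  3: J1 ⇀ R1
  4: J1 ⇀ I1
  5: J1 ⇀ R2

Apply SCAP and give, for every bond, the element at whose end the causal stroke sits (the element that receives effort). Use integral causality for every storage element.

#0 |Sf1  (Sf1 (Sf) sets flow on bond)
#2 |Sf2  (Sf2: flow source, stroke at near end)
#1 |J1  (C1 integral (e out))
#3 |R1  (J1 effort already set via bond 1)
#4 |I1  (0-jn J1 has e-setter on 1)
#5 |R2  (common-e at J1 fixed by 1)

bond 0 stroke→Sf1
bond 1 stroke→J1
bond 2 stroke→Sf2
bond 3 stroke→R1
bond 4 stroke→I1
bond 5 stroke→R2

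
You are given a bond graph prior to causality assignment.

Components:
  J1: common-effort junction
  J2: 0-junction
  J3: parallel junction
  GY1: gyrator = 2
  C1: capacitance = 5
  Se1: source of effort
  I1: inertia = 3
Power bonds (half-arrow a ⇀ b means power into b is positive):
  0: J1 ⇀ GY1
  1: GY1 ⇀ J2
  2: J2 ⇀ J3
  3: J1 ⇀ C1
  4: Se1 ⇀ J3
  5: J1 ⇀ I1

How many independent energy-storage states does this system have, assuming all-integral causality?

2  (C1, I1 all integral)

#4 |J3  (source Se1 imposes e)
#2 |J2  (common-e at J3 fixed by 4)
#1 |GY1  (common-e at J2 fixed by 2)
#0 |GY1  (GY GY1: same side as bond 1)
#3 |J1  (prefer integral on C1)
#5 |I1  (common-e at J1 fixed by 3)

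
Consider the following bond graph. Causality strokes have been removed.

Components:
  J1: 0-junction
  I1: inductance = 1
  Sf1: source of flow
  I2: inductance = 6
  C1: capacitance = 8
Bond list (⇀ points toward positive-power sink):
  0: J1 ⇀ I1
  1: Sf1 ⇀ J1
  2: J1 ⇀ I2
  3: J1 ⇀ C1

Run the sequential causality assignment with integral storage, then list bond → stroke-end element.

β0 stroke→I1
β1 stroke→Sf1
β2 stroke→I2
β3 stroke→J1

bond 1 stroke→Sf1  (Sf1: flow source, stroke at near end)
bond 0 stroke→I1  (I1 outputs flow p/I1)
bond 2 stroke→I2  (I2: I, integral causality)
bond 3 stroke→J1  (only one effort-in slot at J1)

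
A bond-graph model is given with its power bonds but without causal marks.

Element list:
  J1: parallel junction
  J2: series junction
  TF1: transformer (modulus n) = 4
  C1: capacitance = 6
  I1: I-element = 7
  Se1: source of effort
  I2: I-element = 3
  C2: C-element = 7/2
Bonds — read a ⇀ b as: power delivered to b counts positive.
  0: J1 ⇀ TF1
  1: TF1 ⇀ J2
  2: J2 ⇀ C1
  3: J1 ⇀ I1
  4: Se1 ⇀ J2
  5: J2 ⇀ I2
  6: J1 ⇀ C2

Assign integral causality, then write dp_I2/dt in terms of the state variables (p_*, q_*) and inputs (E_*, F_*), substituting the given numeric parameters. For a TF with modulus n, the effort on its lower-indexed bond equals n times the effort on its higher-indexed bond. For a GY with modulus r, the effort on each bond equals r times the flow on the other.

dp_I2/dt = E_Se1 - q_C1/6 + q_C2/14

β4 stroke at J2  (Se1 fixes effort; stroke away)
β2 stroke at J2  (C1: C, integral causality)
β3 stroke at I1  (prefer integral on I1)
β5 stroke at I2  (I2 integral (f out))
β1 stroke at J2  (J2 flow already set via bond 5)
β0 stroke at TF1  (through TF1, causality passes straight; one stroke at TF1)
β6 stroke at J1  (J1 needs exactly one e-in)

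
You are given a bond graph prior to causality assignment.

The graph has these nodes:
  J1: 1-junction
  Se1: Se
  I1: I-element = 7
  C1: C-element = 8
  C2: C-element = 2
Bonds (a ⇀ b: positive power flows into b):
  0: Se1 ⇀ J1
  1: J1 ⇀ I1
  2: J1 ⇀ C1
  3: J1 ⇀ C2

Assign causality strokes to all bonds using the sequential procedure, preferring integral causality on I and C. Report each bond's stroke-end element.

b0 stroke→J1
b1 stroke→I1
b2 stroke→J1
b3 stroke→J1

bond 0 |J1  (Se1 (Se) sets effort on bond)
bond 1 |I1  (prefer integral on I1)
bond 2 |J1  (1-jn J1 has f-setter on 1)
bond 3 |J1  (J1 flow already set via bond 1)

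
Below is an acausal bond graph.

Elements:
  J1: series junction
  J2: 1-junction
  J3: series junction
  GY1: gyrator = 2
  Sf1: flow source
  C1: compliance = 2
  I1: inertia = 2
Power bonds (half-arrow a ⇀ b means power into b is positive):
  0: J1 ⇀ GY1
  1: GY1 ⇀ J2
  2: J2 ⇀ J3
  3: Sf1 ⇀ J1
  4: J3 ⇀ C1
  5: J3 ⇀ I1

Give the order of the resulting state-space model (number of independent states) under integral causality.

2  (C1, I1 all integral)

#3 |Sf1  (Sf1 (Sf) sets flow on bond)
#0 |J1  (1-jn J1 has f-setter on 3)
#1 |J2  (GY1 both-in/both-out from 0)
#2 |J3  (J2: last free bond brings flow in)
#4 |J3  (C1 outputs effort q/C1)
#5 |I1  (J3 needs exactly one f-in)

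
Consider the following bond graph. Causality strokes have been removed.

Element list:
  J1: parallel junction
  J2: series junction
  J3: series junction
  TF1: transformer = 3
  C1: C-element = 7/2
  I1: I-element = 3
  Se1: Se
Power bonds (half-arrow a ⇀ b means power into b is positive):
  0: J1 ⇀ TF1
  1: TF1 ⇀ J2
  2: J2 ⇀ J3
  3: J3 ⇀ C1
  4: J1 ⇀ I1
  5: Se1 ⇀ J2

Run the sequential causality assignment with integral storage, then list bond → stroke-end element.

bond 5 stroke at J2  (Se1 (Se) sets effort on bond)
bond 3 stroke at J3  (C1 integral (e out))
bond 2 stroke at J2  (J3: last free bond brings flow in)
bond 1 stroke at TF1  (only one flow-in slot at J2)
bond 0 stroke at J1  (TF1: transformer flips bond 1)
bond 4 stroke at I1  (0-jn J1 has e-setter on 0)

β0 |J1
β1 |TF1
β2 |J2
β3 |J3
β4 |I1
β5 |J2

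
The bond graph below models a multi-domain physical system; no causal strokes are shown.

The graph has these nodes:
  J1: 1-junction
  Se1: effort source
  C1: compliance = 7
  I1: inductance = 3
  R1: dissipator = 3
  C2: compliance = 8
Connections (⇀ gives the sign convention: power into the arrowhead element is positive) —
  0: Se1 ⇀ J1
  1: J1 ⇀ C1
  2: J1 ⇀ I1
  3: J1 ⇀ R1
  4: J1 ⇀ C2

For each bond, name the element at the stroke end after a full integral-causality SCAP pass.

#0 stroke at J1
#1 stroke at J1
#2 stroke at I1
#3 stroke at J1
#4 stroke at J1

β0 →J1  (Se1 (Se) sets effort on bond)
β1 →J1  (C1 integral (e out))
β2 →I1  (I1: I, integral causality)
β3 →J1  (J1 flow already set via bond 2)
β4 →J1  (J1 flow already set via bond 2)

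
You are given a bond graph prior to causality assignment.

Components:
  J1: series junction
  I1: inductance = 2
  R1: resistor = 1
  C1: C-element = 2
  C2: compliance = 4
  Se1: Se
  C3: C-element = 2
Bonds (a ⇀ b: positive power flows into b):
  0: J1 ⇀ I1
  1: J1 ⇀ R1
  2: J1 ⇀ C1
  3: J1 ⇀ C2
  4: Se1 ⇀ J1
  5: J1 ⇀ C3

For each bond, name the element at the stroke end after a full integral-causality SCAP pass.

β4 →J1  (Se1: effort source, stroke at far end)
β0 →I1  (I1 outputs flow p/I1)
β1 →J1  (J1 flow already set via bond 0)
β2 →J1  (J1: bond 0 brought flow, rest push out)
β3 →J1  (1-jn J1 has f-setter on 0)
β5 →J1  (1-jn J1 has f-setter on 0)

bond 0 |I1
bond 1 |J1
bond 2 |J1
bond 3 |J1
bond 4 |J1
bond 5 |J1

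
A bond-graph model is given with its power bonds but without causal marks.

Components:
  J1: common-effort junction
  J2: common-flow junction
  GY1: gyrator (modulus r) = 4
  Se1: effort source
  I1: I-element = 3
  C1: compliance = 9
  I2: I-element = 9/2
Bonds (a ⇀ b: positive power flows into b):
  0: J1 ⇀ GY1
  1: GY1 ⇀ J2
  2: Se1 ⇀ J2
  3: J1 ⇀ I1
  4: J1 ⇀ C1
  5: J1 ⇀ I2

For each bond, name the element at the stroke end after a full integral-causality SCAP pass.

bond 0 stroke→GY1
bond 1 stroke→GY1
bond 2 stroke→J2
bond 3 stroke→I1
bond 4 stroke→J1
bond 5 stroke→I2

#2 stroke at J2  (source Se1 imposes e)
#1 stroke at GY1  (closing 1-jn rule on J2)
#0 stroke at GY1  (GY GY1: same side as bond 1)
#3 stroke at I1  (I1 integral (f out))
#4 stroke at J1  (C1 integral (e out))
#5 stroke at I2  (J1 effort already set via bond 4)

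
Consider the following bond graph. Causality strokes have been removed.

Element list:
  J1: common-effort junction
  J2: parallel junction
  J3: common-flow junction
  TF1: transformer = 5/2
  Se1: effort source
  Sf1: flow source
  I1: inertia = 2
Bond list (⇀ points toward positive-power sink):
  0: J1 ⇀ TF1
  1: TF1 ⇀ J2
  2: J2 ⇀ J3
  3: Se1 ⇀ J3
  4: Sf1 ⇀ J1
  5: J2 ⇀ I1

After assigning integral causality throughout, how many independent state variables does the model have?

1  (I1 all integral)

#3 |J3  (Se1 fixes effort; stroke away)
#4 |Sf1  (Sf1: flow source, stroke at near end)
#0 |J1  (J1 needs exactly one e-in)
#2 |J2  (closing 1-jn rule on J3)
#1 |TF1  (TF1: transformer flips bond 0)
#5 |I1  (common-e at J2 fixed by 2)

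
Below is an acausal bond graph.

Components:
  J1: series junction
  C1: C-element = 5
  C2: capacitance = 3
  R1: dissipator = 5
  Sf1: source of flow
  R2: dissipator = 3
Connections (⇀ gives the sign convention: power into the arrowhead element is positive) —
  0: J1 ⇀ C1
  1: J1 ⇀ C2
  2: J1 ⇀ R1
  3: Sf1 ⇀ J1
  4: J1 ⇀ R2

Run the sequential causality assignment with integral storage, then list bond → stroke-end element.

#3 stroke at Sf1  (source Sf1 imposes f)
#0 stroke at J1  (common-f at J1 fixed by 3)
#1 stroke at J1  (J1: bond 3 brought flow, rest push out)
#2 stroke at J1  (common-f at J1 fixed by 3)
#4 stroke at J1  (common-f at J1 fixed by 3)

b0 |J1
b1 |J1
b2 |J1
b3 |Sf1
b4 |J1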